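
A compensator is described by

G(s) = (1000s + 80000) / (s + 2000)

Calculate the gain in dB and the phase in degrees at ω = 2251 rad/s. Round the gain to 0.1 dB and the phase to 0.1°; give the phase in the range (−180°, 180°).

Substitute s = j2251:
Numerator: 1000(j2251) + 80000 = 80000 + j2251000
Denominator: (j2251) + 2000 = 2000 + j2251
|N| = √(80000² + 2251000²) ≈ 2.2524e+06, ∠N ≈ 87.96°
|D| = √(2000² + 2251²) ≈ 3011.1, ∠D ≈ 48.38°
|G| = 2.2524e+06 / 3011.1 ≈ 748.03
Gain = 20 log₁₀(748.03) ≈ 57.48 dB
∠G = 87.96° − 48.38° = 39.58°

57.5 dB, 39.6°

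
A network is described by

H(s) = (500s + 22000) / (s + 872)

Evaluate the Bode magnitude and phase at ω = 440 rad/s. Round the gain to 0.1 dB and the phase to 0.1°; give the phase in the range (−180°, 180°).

Substitute s = j440:
Numerator: 500(j440) + 22000 = 22000 + j220000
Denominator: (j440) + 872 = 872 + j440
|N| = √(22000² + 220000²) ≈ 2.211e+05, ∠N ≈ 84.29°
|D| = √(872² + 440²) ≈ 976.72, ∠D ≈ 26.77°
|H| = 2.211e+05 / 976.72 ≈ 226.37
Gain = 20 log₁₀(226.37) ≈ 47.10 dB
∠H = 84.29° − 26.77° = 57.52°

47.1 dB, 57.5°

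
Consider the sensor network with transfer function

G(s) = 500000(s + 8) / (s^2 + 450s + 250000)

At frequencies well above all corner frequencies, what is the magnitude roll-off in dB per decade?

-20 dB/decade

Each pole contributes −20 dB/decade at high frequency; each zero contributes +20 dB/decade.
Net: 1 zero(s) − 2 pole(s) → -20 dB/decade.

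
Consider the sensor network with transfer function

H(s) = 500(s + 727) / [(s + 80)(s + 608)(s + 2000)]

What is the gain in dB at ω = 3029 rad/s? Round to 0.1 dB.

At s = jω = j3029:
zero (s+727): 727 + j3029 → |·| = √(727²+3029²) = √9703370 ≈ 3115, ∠ = arctan(3029/727) ≈ 76.50°
pole (s+80): 80 + j3029 → |·| = √(80²+3029²) = √9181241 ≈ 3030.1, ∠ = arctan(3029/80) ≈ 88.49°
pole (s+608): 608 + j3029 → |·| = √(608²+3029²) = √9544505 ≈ 3089.4, ∠ = arctan(3029/608) ≈ 78.65°
pole (s+2000): 2000 + j3029 → |·| = √(2000²+3029²) = √13174841 ≈ 3629.7, ∠ = arctan(3029/2000) ≈ 56.56°
|H| = 500 · 3115 / 3.3978e+10 ≈ 4.5838e-05
Gain = 20 log₁₀(4.5838e-05) ≈ -86.78 dB

-86.8 dB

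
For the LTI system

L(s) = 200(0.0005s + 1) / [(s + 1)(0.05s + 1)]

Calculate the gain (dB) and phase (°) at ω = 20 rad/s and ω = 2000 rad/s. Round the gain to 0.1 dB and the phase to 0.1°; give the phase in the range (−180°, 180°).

At ω = 20 rad/s:
zero (1 + j20·0.0005) = 1 + j0.01 → |·| ≈ 1, ∠ ≈ 0.57°
pole (1 + j20·1) = 1 + j20 → |·| ≈ 20.025, ∠ ≈ 87.14°
pole (1 + j20·0.05) = 1 + j1 → |·| ≈ 1.4142, ∠ ≈ 45.00°
|L| = 200 · 1 / (20.025 · 1.4142) ≈ 7.0623
Gain = 20 log₁₀(7.0623) ≈ 16.98 dB
∠L = (0.57°) − (87.14° + 45.00°) = -131.57°

At ω = 2000 rad/s:
zero (1 + j2000·0.0005) = 1 + j1 → |·| ≈ 1.4142, ∠ ≈ 45.00°
pole (1 + j2000·1) = 1 + j2000 → |·| ≈ 2000, ∠ ≈ 89.97°
pole (1 + j2000·0.05) = 1 + j100 → |·| ≈ 100, ∠ ≈ 89.43°
|L| = 200 · 1.4142 / (2000 · 100) ≈ 0.0014142
Gain = 20 log₁₀(0.0014142) ≈ -56.99 dB
∠L = (45.00°) − (89.97° + 89.43°) = -134.40°

ω = 20: 17.0 dB, -131.6°; ω = 2000: -57.0 dB, -134.4°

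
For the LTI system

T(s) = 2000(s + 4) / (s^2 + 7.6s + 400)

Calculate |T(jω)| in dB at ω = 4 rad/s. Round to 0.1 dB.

At s = jω = j4:
zero (s+4): 4 + j4 → |·| = √(4²+4²) = √32 ≈ 5.6569, ∠ = arctan(4/4) ≈ 45.00°
quadratic: (j4)² + 7.6·j4 + 400 = 384 + j30.4 → |·| ≈ 385.2, ∠ ≈ 4.53°
|T| = 2000 · 5.6569 / 385.2 ≈ 29.371
Gain = 20 log₁₀(29.371) ≈ 29.36 dB

29.4 dB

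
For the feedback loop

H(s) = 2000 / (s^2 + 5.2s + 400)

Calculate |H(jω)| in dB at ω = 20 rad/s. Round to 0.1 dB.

25.7 dB

At s = jω = j20:
quadratic: (j20)² + 5.2·j20 + 400 = 0 + j104 → |·| ≈ 104, ∠ ≈ 90.00°
|H| = 2000 / 104 ≈ 19.231
Gain = 20 log₁₀(19.231) ≈ 25.68 dB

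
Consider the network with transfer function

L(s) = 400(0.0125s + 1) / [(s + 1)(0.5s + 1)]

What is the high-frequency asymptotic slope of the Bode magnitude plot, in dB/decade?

Each pole contributes −20 dB/decade at high frequency; each zero contributes +20 dB/decade.
Net: 1 zero(s) − 2 pole(s) → -20 dB/decade.

-20 dB/decade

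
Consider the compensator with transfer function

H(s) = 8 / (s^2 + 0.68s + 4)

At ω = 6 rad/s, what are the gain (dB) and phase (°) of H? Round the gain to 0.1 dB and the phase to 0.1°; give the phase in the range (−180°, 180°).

At s = jω = j6:
quadratic: (j6)² + 0.68·j6 + 4 = -32 + j4.08 → |·| ≈ 32.259, ∠ ≈ 172.73°
|H| = 8 / 32.259 ≈ 0.24799
Gain = 20 log₁₀(0.24799) ≈ -12.11 dB
∠H = 0.00° − 172.73° = -172.73°

-12.1 dB, -172.7°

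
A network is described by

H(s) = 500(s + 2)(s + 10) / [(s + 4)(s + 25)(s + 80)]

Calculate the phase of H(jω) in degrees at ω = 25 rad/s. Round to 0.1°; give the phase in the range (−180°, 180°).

At s = jω = j25:
zero (s+2): 2 + j25 → |·| = √(2²+25²) = √629 ≈ 25.08, ∠ = arctan(25/2) ≈ 85.43°
zero (s+10): 10 + j25 → |·| = √(10²+25²) = √725 ≈ 26.926, ∠ = arctan(25/10) ≈ 68.20°
pole (s+4): 4 + j25 → |·| = √(4²+25²) = √641 ≈ 25.318, ∠ = arctan(25/4) ≈ 80.91°
pole (s+25): 25 + j25 → |·| = √(25²+25²) = √1250 ≈ 35.355, ∠ = arctan(25/25) ≈ 45.00°
pole (s+80): 80 + j25 → |·| = √(80²+25²) = √7025 ≈ 83.815, ∠ = arctan(25/80) ≈ 17.35°
∠H = 153.63° − 143.26° = 10.37°

10.4°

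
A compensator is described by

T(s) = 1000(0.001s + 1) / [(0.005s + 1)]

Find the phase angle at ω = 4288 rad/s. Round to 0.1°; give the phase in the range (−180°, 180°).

At ω = 4288 rad/s:
zero (1 + j4288·0.001) = 1 + j4.288 → |·| ≈ 4.4031, ∠ ≈ 76.87°
pole (1 + j4288·0.005) = 1 + j21.44 → |·| ≈ 21.463, ∠ ≈ 87.33°
∠T = (76.87°) − (87.33°) = -10.46°

-10.5°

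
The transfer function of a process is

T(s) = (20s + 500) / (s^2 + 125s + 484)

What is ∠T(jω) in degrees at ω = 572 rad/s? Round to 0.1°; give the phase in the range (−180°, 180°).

-80.2°

Substitute s = j572:
Numerator: 20(j572) + 500 = 500 + j11440
Denominator: (j572)^2 + 125(j572) + 484 = -326700 + j71500
|N| = √(500² + 11440²) ≈ 11451, ∠N ≈ 87.50°
|D| = √(326700² + 71500²) ≈ 3.3443e+05, ∠D ≈ 167.66°
∠T = 87.50° − 167.66° = -80.16°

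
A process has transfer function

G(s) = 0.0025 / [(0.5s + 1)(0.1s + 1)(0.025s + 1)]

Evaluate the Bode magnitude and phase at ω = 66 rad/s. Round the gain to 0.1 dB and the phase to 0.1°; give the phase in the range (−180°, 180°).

At ω = 66 rad/s:
pole (1 + j66·0.5) = 1 + j33 → |·| ≈ 33.015, ∠ ≈ 88.26°
pole (1 + j66·0.1) = 1 + j6.6 → |·| ≈ 6.6753, ∠ ≈ 81.38°
pole (1 + j66·0.025) = 1 + j1.65 → |·| ≈ 1.9294, ∠ ≈ 58.78°
|G| = 0.0025 · 1 / (33.015 · 6.6753 · 1.9294) ≈ 5.8794e-06
Gain = 20 log₁₀(5.8794e-06) ≈ -104.61 dB
∠G = (0°) − (88.26° + 81.38° + 58.78°) = -228.42° ≡ 131.58° (principal value)

-104.6 dB, 131.6°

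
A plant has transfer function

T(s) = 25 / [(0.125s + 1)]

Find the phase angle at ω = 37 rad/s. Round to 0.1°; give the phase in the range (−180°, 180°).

-77.8°

At ω = 37 rad/s:
pole (1 + j37·0.125) = 1 + j4.625 → |·| ≈ 4.7319, ∠ ≈ 77.80°
∠T = (0°) − (77.80°) = -77.80°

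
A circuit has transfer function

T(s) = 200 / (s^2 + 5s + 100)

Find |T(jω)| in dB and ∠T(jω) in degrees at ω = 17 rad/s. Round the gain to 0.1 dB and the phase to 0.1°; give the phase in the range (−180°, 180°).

-0.3 dB, -155.8°

At s = jω = j17:
quadratic: (j17)² + 5·j17 + 100 = -189 + j85 → |·| ≈ 207.23, ∠ ≈ 155.78°
|T| = 200 / 207.23 ≈ 0.96511
Gain = 20 log₁₀(0.96511) ≈ -0.31 dB
∠T = 0.00° − 155.78° = -155.78°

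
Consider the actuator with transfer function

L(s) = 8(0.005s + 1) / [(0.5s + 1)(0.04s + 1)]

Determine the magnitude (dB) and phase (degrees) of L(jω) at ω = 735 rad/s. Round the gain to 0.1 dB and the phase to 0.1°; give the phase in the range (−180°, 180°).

At ω = 735 rad/s:
zero (1 + j735·0.005) = 1 + j3.675 → |·| ≈ 3.8086, ∠ ≈ 74.78°
pole (1 + j735·0.5) = 1 + j367.5 → |·| ≈ 367.5, ∠ ≈ 89.84°
pole (1 + j735·0.04) = 1 + j29.4 → |·| ≈ 29.417, ∠ ≈ 88.05°
|L| = 8 · 3.8086 / (367.5 · 29.417) ≈ 0.0028184
Gain = 20 log₁₀(0.0028184) ≈ -51.00 dB
∠L = (74.78°) − (89.84° + 88.05°) = -103.11°

-51.0 dB, -103.1°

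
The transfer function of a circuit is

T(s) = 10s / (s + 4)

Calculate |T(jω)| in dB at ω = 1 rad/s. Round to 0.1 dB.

7.7 dB

At s = jω = j1:
zero at origin: s = j1 → |·| = 1, ∠ = 90.00°
pole (s+4): 4 + j1 → |·| = √(4²+1²) = √17 ≈ 4.1231, ∠ = arctan(1/4) ≈ 14.04°
|T| = 10 · 1 / 4.1231 ≈ 2.4254
Gain = 20 log₁₀(2.4254) ≈ 7.70 dB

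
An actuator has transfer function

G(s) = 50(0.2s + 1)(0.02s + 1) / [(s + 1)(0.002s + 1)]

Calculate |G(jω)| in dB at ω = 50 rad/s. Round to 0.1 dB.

23.0 dB

At ω = 50 rad/s:
zero (1 + j50·0.2) = 1 + j10 → |·| ≈ 10.05, ∠ ≈ 84.29°
zero (1 + j50·0.02) = 1 + j1 → |·| ≈ 1.4142, ∠ ≈ 45.00°
pole (1 + j50·1) = 1 + j50 → |·| ≈ 50.01, ∠ ≈ 88.85°
pole (1 + j50·0.002) = 1 + j0.1 → |·| ≈ 1.005, ∠ ≈ 5.71°
|G| = 50 · 10.05 · 1.4142 / (50.01 · 1.005) ≈ 14.139
Gain = 20 log₁₀(14.139) ≈ 23.01 dB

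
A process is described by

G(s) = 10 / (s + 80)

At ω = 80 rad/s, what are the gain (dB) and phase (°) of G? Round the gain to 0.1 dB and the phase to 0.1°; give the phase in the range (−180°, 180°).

-21.1 dB, -45.0°

Substitute s = j80:
Numerator: 10 = 10 + j0
Denominator: (j80) + 80 = 80 + j80
|N| = √(10² + 0²) ≈ 10, ∠N ≈ 0.00°
|D| = √(80² + 80²) ≈ 113.14, ∠D ≈ 45.00°
|G| = 10 / 113.14 ≈ 0.088386
Gain = 20 log₁₀(0.088386) ≈ -21.07 dB
∠G = 0.00° − 45.00° = -45.00°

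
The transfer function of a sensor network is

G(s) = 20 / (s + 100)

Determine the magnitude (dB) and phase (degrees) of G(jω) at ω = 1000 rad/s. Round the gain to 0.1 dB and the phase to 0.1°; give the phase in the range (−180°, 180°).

Substitute s = j1000:
Numerator: 20 = 20 + j0
Denominator: (j1000) + 100 = 100 + j1000
|N| = √(20² + 0²) ≈ 20, ∠N ≈ 0.00°
|D| = √(100² + 1000²) ≈ 1005, ∠D ≈ 84.29°
|G| = 20 / 1005 ≈ 0.0199
Gain = 20 log₁₀(0.0199) ≈ -34.02 dB
∠G = 0.00° − 84.29° = -84.29°

-34.0 dB, -84.3°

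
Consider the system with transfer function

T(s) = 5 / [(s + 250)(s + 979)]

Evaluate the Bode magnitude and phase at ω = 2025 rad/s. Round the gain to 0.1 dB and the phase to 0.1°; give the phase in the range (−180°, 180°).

At s = jω = j2025:
pole (s+250): 250 + j2025 → |·| = √(250²+2025²) = √4163125 ≈ 2040.4, ∠ = arctan(2025/250) ≈ 82.96°
pole (s+979): 979 + j2025 → |·| = √(979²+2025²) = √5059066 ≈ 2249.2, ∠ = arctan(2025/979) ≈ 64.20°
|T| = 5 / 4.5893e+06 ≈ 1.0895e-06
Gain = 20 log₁₀(1.0895e-06) ≈ -119.26 dB
∠T = 0.00° − 147.16° = -147.16°

-119.3 dB, -147.2°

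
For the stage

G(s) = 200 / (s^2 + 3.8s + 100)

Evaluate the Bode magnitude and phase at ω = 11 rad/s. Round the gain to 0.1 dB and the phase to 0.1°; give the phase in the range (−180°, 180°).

At s = jω = j11:
quadratic: (j11)² + 3.8·j11 + 100 = -21 + j41.8 → |·| ≈ 46.779, ∠ ≈ 116.67°
|G| = 200 / 46.779 ≈ 4.2754
Gain = 20 log₁₀(4.2754) ≈ 12.62 dB
∠G = 0.00° − 116.67° = -116.67°

12.6 dB, -116.7°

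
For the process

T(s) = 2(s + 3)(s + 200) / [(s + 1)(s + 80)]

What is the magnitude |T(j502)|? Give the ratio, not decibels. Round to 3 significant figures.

2.13

At s = jω = j502:
zero (s+3): 3 + j502 → |·| = √(3²+502²) = √252013 ≈ 502.01, ∠ = arctan(502/3) ≈ 89.66°
zero (s+200): 200 + j502 → |·| = √(200²+502²) = √292004 ≈ 540.37, ∠ = arctan(502/200) ≈ 68.28°
pole (s+1): 1 + j502 → |·| = √(1²+502²) = √252005 ≈ 502, ∠ = arctan(502/1) ≈ 89.89°
pole (s+80): 80 + j502 → |·| = √(80²+502²) = √258404 ≈ 508.33, ∠ = arctan(502/80) ≈ 80.95°
|T| = 2 · 2.7127e+05 / 2.5518e+05 ≈ 2.1261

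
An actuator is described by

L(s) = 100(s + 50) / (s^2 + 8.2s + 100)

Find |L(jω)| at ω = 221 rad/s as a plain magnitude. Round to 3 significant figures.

At s = jω = j221:
zero (s+50): 50 + j221 → |·| = √(50²+221²) = √51341 ≈ 226.59, ∠ = arctan(221/50) ≈ 77.25°
quadratic: (j221)² + 8.2·j221 + 100 = -48741 + j1812.2 → |·| ≈ 48775, ∠ ≈ 177.87°
|L| = 100 · 226.59 / 48775 ≈ 0.46456

0.465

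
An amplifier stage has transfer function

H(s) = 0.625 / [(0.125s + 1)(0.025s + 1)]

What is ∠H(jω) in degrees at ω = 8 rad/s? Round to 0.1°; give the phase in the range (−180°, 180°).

At ω = 8 rad/s:
pole (1 + j8·0.125) = 1 + j1 → |·| ≈ 1.4142, ∠ ≈ 45.00°
pole (1 + j8·0.025) = 1 + j0.2 → |·| ≈ 1.0198, ∠ ≈ 11.31°
∠H = (0°) − (45.00° + 11.31°) = -56.31°

-56.3°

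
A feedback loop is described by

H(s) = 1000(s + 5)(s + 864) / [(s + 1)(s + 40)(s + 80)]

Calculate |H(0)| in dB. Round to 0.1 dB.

H(0) = 1000·5·864 / (1·40·80) = 1350
20 log₁₀(1350) ≈ 62.61 dB

62.6 dB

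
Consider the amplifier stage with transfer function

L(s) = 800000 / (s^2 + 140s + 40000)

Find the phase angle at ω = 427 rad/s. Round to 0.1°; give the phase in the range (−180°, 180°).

At s = jω = j427:
quadratic: (j427)² + 140·j427 + 40000 = -142329 + j59780 → |·| ≈ 1.5437e+05, ∠ ≈ 157.22°
∠L = 0.00° − 157.22° = -157.22°

-157.2°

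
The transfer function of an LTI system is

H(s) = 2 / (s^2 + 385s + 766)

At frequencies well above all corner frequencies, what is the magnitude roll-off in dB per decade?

-40 dB/decade

Each pole contributes −20 dB/decade at high frequency; each zero contributes +20 dB/decade.
Net: 0 zero(s) − 2 pole(s) → -40 dB/decade.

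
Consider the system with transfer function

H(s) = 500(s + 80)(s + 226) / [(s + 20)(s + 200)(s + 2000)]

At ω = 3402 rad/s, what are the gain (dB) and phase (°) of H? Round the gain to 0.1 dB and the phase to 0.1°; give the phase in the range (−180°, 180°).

-17.9 dB, -61.0°

At s = jω = j3402:
zero (s+80): 80 + j3402 → |·| = √(80²+3402²) = √11580004 ≈ 3402.9, ∠ = arctan(3402/80) ≈ 88.65°
zero (s+226): 226 + j3402 → |·| = √(226²+3402²) = √11624680 ≈ 3409.5, ∠ = arctan(3402/226) ≈ 86.20°
pole (s+20): 20 + j3402 → |·| = √(20²+3402²) = √11574004 ≈ 3402.1, ∠ = arctan(3402/20) ≈ 89.66°
pole (s+200): 200 + j3402 → |·| = √(200²+3402²) = √11613604 ≈ 3407.9, ∠ = arctan(3402/200) ≈ 86.64°
pole (s+2000): 2000 + j3402 → |·| = √(2000²+3402²) = √15573604 ≈ 3946.3, ∠ = arctan(3402/2000) ≈ 59.55°
|H| = 500 · 1.1602e+07 / 4.5753e+10 ≈ 0.12679
Gain = 20 log₁₀(0.12679) ≈ -17.94 dB
∠H = 174.85° − 235.85° = -61.00°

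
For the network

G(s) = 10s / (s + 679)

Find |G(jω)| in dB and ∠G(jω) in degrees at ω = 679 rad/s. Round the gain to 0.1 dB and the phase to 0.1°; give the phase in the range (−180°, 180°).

At s = jω = j679:
zero at origin: s = j679 → |·| = 679, ∠ = 90.00°
pole (s+679): 679 + j679 → |·| = √(679²+679²) = √922082 ≈ 960.25, ∠ = arctan(679/679) ≈ 45.00°
|G| = 10 · 679 / 960.25 ≈ 7.0711
Gain = 20 log₁₀(7.0711) ≈ 16.99 dB
∠G = 90.00° − 45.00° = 45.00°

17.0 dB, 45.0°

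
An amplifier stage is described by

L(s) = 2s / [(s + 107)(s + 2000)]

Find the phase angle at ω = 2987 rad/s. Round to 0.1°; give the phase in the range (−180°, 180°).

At s = jω = j2987:
zero at origin: s = j2987 → |·| = 2987, ∠ = 90.00°
pole (s+107): 107 + j2987 → |·| = √(107²+2987²) = √8933618 ≈ 2988.9, ∠ = arctan(2987/107) ≈ 87.95°
pole (s+2000): 2000 + j2987 → |·| = √(2000²+2987²) = √12922169 ≈ 3594.7, ∠ = arctan(2987/2000) ≈ 56.19°
∠L = 90.00° − 144.14° = -54.14°

-54.1°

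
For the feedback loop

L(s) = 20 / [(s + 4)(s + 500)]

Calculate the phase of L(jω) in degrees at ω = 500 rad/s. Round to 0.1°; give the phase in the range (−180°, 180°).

At s = jω = j500:
pole (s+4): 4 + j500 → |·| = √(4²+500²) = √250016 ≈ 500.02, ∠ = arctan(500/4) ≈ 89.54°
pole (s+500): 500 + j500 → |·| = √(500²+500²) = √500000 ≈ 707.11, ∠ = arctan(500/500) ≈ 45.00°
∠L = 0.00° − 134.54° = -134.54°

-134.5°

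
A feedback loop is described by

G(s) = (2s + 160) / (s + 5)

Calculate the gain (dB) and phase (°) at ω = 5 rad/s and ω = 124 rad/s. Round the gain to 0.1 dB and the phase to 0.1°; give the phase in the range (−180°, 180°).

ω = 5: 27.1 dB, -41.4°; ω = 124: 7.5 dB, -30.5°

Substitute s = j5:
Numerator: 2(j5) + 160 = 160 + j10
Denominator: (j5) + 5 = 5 + j5
|N| = √(160² + 10²) ≈ 160.31, ∠N ≈ 3.58°
|D| = √(5² + 5²) ≈ 7.0711, ∠D ≈ 45.00°
|G| = 160.31 / 7.0711 ≈ 22.671
Gain = 20 log₁₀(22.671) ≈ 27.11 dB
∠G = 3.58° − 45.00° = -41.42°

Substitute s = j124:
Numerator: 2(j124) + 160 = 160 + j248
Denominator: (j124) + 5 = 5 + j124
|N| = √(160² + 248²) ≈ 295.13, ∠N ≈ 57.17°
|D| = √(5² + 124²) ≈ 124.1, ∠D ≈ 87.69°
|G| = 295.13 / 124.1 ≈ 2.3782
Gain = 20 log₁₀(2.3782) ≈ 7.52 dB
∠G = 57.17° − 87.69° = -30.52°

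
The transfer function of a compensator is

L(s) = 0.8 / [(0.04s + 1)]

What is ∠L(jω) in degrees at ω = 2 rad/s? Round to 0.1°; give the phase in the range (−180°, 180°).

At ω = 2 rad/s:
pole (1 + j2·0.04) = 1 + j0.08 → |·| ≈ 1.0032, ∠ ≈ 4.57°
∠L = (0°) − (4.57°) = -4.57°

-4.6°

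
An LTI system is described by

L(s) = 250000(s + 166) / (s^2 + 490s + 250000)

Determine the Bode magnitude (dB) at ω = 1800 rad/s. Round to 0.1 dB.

At s = jω = j1800:
zero (s+166): 166 + j1800 → |·| = √(166²+1800²) = √3267556 ≈ 1807.6, ∠ = arctan(1800/166) ≈ 84.73°
quadratic: (j1800)² + 490·j1800 + 250000 = -2990000 + j882000 → |·| ≈ 3.1174e+06, ∠ ≈ 163.56°
|L| = 250000 · 1807.6 / 3.1174e+06 ≈ 144.96
Gain = 20 log₁₀(144.96) ≈ 43.22 dB

43.2 dB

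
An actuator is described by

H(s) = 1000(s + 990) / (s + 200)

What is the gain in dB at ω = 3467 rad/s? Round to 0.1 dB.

At s = jω = j3467:
zero (s+990): 990 + j3467 → |·| = √(990²+3467²) = √13000189 ≈ 3605.6, ∠ = arctan(3467/990) ≈ 74.06°
pole (s+200): 200 + j3467 → |·| = √(200²+3467²) = √12060089 ≈ 3472.8, ∠ = arctan(3467/200) ≈ 86.70°
|H| = 1000 · 3605.6 / 3472.8 ≈ 1038.2
Gain = 20 log₁₀(1038.2) ≈ 60.33 dB

60.3 dB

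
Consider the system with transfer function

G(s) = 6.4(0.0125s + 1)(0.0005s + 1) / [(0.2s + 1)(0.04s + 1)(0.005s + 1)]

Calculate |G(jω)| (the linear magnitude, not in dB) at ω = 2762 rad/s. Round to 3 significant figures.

0.000446

At ω = 2762 rad/s:
zero (1 + j2762·0.0125) = 1 + j34.525 → |·| ≈ 34.539, ∠ ≈ 88.34°
zero (1 + j2762·0.0005) = 1 + j1.381 → |·| ≈ 1.705, ∠ ≈ 54.09°
pole (1 + j2762·0.2) = 1 + j552.4 → |·| ≈ 552.4, ∠ ≈ 89.90°
pole (1 + j2762·0.04) = 1 + j110.48 → |·| ≈ 110.48, ∠ ≈ 89.48°
pole (1 + j2762·0.005) = 1 + j13.81 → |·| ≈ 13.846, ∠ ≈ 85.86°
|G| = 6.4 · 34.539 · 1.705 / (552.4 · 110.48 · 13.846) ≈ 0.00044602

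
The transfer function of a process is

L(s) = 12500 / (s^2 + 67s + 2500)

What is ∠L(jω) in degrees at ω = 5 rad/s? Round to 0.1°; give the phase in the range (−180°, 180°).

-7.7°

At s = jω = j5:
quadratic: (j5)² + 67·j5 + 2500 = 2475 + j335 → |·| ≈ 2497.6, ∠ ≈ 7.71°
∠L = 0.00° − 7.71° = -7.71°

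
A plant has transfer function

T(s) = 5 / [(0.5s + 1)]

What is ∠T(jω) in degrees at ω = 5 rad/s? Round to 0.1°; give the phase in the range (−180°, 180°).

-68.2°

At ω = 5 rad/s:
pole (1 + j5·0.5) = 1 + j2.5 → |·| ≈ 2.6926, ∠ ≈ 68.20°
∠T = (0°) − (68.20°) = -68.20°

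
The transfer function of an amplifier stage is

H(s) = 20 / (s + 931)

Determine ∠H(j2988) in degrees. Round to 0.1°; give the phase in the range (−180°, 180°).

At s = jω = j2988:
pole (s+931): 931 + j2988 → |·| = √(931²+2988²) = √9794905 ≈ 3129.7, ∠ = arctan(2988/931) ≈ 72.69°
∠H = 0.00° − 72.69° = -72.69°

-72.7°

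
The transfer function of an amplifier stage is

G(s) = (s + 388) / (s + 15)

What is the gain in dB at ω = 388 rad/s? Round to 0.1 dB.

At s = jω = j388:
zero (s+388): 388 + j388 → |·| = √(388²+388²) = √301088 ≈ 548.71, ∠ = arctan(388/388) ≈ 45.00°
pole (s+15): 15 + j388 → |·| = √(15²+388²) = √150769 ≈ 388.29, ∠ = arctan(388/15) ≈ 87.79°
|G| = 1 · 548.71 / 388.29 ≈ 1.4131
Gain = 20 log₁₀(1.4131) ≈ 3.00 dB

3.0 dB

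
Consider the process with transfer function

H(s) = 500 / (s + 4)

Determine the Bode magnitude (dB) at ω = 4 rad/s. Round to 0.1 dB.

At s = jω = j4:
pole (s+4): 4 + j4 → |·| = √(4²+4²) = √32 ≈ 5.6569, ∠ = arctan(4/4) ≈ 45.00°
|H| = 500 / 5.6569 ≈ 88.388
Gain = 20 log₁₀(88.388) ≈ 38.93 dB

38.9 dB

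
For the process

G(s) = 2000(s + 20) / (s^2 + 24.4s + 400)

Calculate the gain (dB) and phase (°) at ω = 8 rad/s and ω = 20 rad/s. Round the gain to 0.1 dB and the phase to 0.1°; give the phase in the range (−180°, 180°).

ω = 8: 40.9 dB, -8.4°; ω = 20: 41.3 dB, -45.0°

At s = jω = j8:
zero (s+20): 20 + j8 → |·| = √(20²+8²) = √464 ≈ 21.541, ∠ = arctan(8/20) ≈ 21.80°
quadratic: (j8)² + 24.4·j8 + 400 = 336 + j195.2 → |·| ≈ 388.59, ∠ ≈ 30.15°
|G| = 2000 · 21.541 / 388.59 ≈ 110.87
Gain = 20 log₁₀(110.87) ≈ 40.90 dB
∠G = 21.80° − 30.15° = -8.35°

At s = jω = j20:
zero (s+20): 20 + j20 → |·| = √(20²+20²) = √800 ≈ 28.284, ∠ = arctan(20/20) ≈ 45.00°
quadratic: (j20)² + 24.4·j20 + 400 = 0 + j488 → |·| ≈ 488, ∠ ≈ 90.00°
|G| = 2000 · 28.284 / 488 ≈ 115.92
Gain = 20 log₁₀(115.92) ≈ 41.28 dB
∠G = 45.00° − 90.00° = -45.00°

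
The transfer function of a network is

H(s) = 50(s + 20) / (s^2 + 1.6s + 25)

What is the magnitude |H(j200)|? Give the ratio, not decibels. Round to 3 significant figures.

At s = jω = j200:
zero (s+20): 20 + j200 → |·| = √(20²+200²) = √40400 ≈ 201, ∠ = arctan(200/20) ≈ 84.29°
quadratic: (j200)² + 1.6·j200 + 25 = -39975 + j320 → |·| ≈ 39976, ∠ ≈ 179.54°
|H| = 50 · 201 / 39976 ≈ 0.2514

0.251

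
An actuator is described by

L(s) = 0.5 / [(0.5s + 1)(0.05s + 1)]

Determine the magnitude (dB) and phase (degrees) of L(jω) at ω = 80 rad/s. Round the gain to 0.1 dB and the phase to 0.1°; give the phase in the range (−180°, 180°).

-50.4 dB, -164.5°

At ω = 80 rad/s:
pole (1 + j80·0.5) = 1 + j40 → |·| ≈ 40.012, ∠ ≈ 88.57°
pole (1 + j80·0.05) = 1 + j4 → |·| ≈ 4.1231, ∠ ≈ 75.96°
|L| = 0.5 · 1 / (40.012 · 4.1231) ≈ 0.0030308
Gain = 20 log₁₀(0.0030308) ≈ -50.37 dB
∠L = (0°) − (88.57° + 75.96°) = -164.53°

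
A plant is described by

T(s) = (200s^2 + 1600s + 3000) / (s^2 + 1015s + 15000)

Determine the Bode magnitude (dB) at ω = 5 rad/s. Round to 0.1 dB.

-5.7 dB

Substitute s = j5:
Numerator: 200(j5)^2 + 1600(j5) + 3000 = -2000 + j8000
Denominator: (j5)^2 + 1015(j5) + 15000 = 14975 + j5075
|N| = √(2000² + 8000²) ≈ 8246.2, ∠N ≈ 104.04°
|D| = √(14975² + 5075²) ≈ 15812, ∠D ≈ 18.72°
|T| = 8246.2 / 15812 ≈ 0.52152
Gain = 20 log₁₀(0.52152) ≈ -5.65 dB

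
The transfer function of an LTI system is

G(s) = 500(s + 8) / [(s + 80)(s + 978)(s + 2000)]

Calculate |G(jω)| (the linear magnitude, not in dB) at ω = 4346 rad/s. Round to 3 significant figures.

At s = jω = j4346:
zero (s+8): 8 + j4346 → |·| = √(8²+4346²) = √18887780 ≈ 4346, ∠ = arctan(4346/8) ≈ 89.89°
pole (s+80): 80 + j4346 → |·| = √(80²+4346²) = √18894116 ≈ 4346.7, ∠ = arctan(4346/80) ≈ 88.95°
pole (s+978): 978 + j4346 → |·| = √(978²+4346²) = √19844200 ≈ 4454.7, ∠ = arctan(4346/978) ≈ 77.32°
pole (s+2000): 2000 + j4346 → |·| = √(2000²+4346²) = √22887716 ≈ 4784.1, ∠ = arctan(4346/2000) ≈ 65.29°
|G| = 500 · 4346 / 9.2636e+10 ≈ 2.3457e-05

2.35e-05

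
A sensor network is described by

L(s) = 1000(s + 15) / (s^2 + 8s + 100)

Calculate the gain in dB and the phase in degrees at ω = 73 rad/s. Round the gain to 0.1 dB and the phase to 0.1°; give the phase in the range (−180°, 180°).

23.0 dB, -95.2°

At s = jω = j73:
zero (s+15): 15 + j73 → |·| = √(15²+73²) = √5554 ≈ 74.525, ∠ = arctan(73/15) ≈ 78.39°
quadratic: (j73)² + 8·j73 + 100 = -5229 + j584 → |·| ≈ 5261.5, ∠ ≈ 173.63°
|L| = 1000 · 74.525 / 5261.5 ≈ 14.164
Gain = 20 log₁₀(14.164) ≈ 23.02 dB
∠L = 78.39° − 173.63° = -95.24°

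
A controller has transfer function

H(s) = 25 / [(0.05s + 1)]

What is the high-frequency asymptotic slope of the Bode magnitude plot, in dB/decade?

Each pole contributes −20 dB/decade at high frequency; each zero contributes +20 dB/decade.
Net: 0 zero(s) − 1 pole(s) → -20 dB/decade.

-20 dB/decade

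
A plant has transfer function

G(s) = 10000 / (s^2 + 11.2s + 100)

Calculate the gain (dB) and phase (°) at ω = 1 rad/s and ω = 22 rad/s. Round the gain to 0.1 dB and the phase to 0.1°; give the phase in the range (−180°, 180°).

At s = jω = j1:
quadratic: (j1)² + 11.2·j1 + 100 = 99 + j11.2 → |·| ≈ 99.632, ∠ ≈ 6.45°
|G| = 10000 / 99.632 ≈ 100.37
Gain = 20 log₁₀(100.37) ≈ 40.03 dB
∠G = 0.00° − 6.45° = -6.45°

At s = jω = j22:
quadratic: (j22)² + 11.2·j22 + 100 = -384 + j246.4 → |·| ≈ 456.26, ∠ ≈ 147.31°
|G| = 10000 / 456.26 ≈ 21.917
Gain = 20 log₁₀(21.917) ≈ 26.82 dB
∠G = 0.00° − 147.31° = -147.31°

ω = 1: 40.0 dB, -6.5°; ω = 22: 26.8 dB, -147.3°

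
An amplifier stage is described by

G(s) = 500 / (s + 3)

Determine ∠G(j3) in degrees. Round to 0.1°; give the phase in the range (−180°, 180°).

-45.0°

Substitute s = j3:
Numerator: 500 = 500 + j0
Denominator: (j3) + 3 = 3 + j3
|N| = √(500² + 0²) ≈ 500, ∠N ≈ 0.00°
|D| = √(3² + 3²) ≈ 4.2426, ∠D ≈ 45.00°
∠G = 0.00° − 45.00° = -45.00°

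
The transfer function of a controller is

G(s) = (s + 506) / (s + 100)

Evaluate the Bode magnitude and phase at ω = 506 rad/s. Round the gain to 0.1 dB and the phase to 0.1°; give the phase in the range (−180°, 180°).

Substitute s = j506:
Numerator: (j506) + 506 = 506 + j506
Denominator: (j506) + 100 = 100 + j506
|N| = √(506² + 506²) ≈ 715.59, ∠N ≈ 45.00°
|D| = √(100² + 506²) ≈ 515.79, ∠D ≈ 78.82°
|G| = 715.59 / 515.79 ≈ 1.3874
Gain = 20 log₁₀(1.3874) ≈ 2.84 dB
∠G = 45.00° − 78.82° = -33.82°

2.8 dB, -33.8°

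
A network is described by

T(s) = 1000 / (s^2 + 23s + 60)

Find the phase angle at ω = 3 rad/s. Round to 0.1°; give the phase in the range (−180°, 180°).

Substitute s = j3:
Numerator: 1000 = 1000 + j0
Denominator: (j3)^2 + 23(j3) + 60 = 51 + j69
|N| = √(1000² + 0²) ≈ 1000, ∠N ≈ 0.00°
|D| = √(51² + 69²) ≈ 85.802, ∠D ≈ 53.53°
∠T = 0.00° − 53.53° = -53.53°

-53.5°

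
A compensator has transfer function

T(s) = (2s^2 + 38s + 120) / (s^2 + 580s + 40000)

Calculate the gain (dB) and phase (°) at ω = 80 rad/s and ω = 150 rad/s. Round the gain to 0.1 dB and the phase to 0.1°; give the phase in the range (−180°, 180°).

ω = 80: -12.9 dB, 112.4°; ω = 150: -5.9 dB, 94.1°

Substitute s = j80:
Numerator: 2(j80)^2 + 38(j80) + 120 = -12680 + j3040
Denominator: (j80)^2 + 580(j80) + 40000 = 33600 + j46400
|N| = √(12680² + 3040²) ≈ 13039, ∠N ≈ 166.52°
|D| = √(33600² + 46400²) ≈ 57288, ∠D ≈ 54.09°
|T| = 13039 / 57288 ≈ 0.2276
Gain = 20 log₁₀(0.2276) ≈ -12.86 dB
∠T = 166.52° − 54.09° = 112.43°

Substitute s = j150:
Numerator: 2(j150)^2 + 38(j150) + 120 = -44880 + j5700
Denominator: (j150)^2 + 580(j150) + 40000 = 17500 + j87000
|N| = √(44880² + 5700²) ≈ 45241, ∠N ≈ 172.76°
|D| = √(17500² + 87000²) ≈ 88743, ∠D ≈ 78.63°
|T| = 45241 / 88743 ≈ 0.5098
Gain = 20 log₁₀(0.5098) ≈ -5.85 dB
∠T = 172.76° − 78.63° = 94.13°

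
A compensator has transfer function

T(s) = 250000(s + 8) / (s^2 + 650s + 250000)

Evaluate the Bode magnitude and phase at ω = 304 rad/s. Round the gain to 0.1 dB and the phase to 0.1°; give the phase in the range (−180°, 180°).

At s = jω = j304:
zero (s+8): 8 + j304 → |·| = √(8²+304²) = √92480 ≈ 304.11, ∠ = arctan(304/8) ≈ 88.49°
quadratic: (j304)² + 650·j304 + 250000 = 157584 + j197600 → |·| ≈ 2.5274e+05, ∠ ≈ 51.43°
|T| = 250000 · 304.11 / 2.5274e+05 ≈ 300.81
Gain = 20 log₁₀(300.81) ≈ 49.57 dB
∠T = 88.49° − 51.43° = 37.06°

49.6 dB, 37.1°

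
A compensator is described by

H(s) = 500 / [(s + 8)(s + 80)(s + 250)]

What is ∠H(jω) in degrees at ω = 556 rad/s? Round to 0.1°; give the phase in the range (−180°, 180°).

123.2°

At s = jω = j556:
pole (s+8): 8 + j556 → |·| = √(8²+556²) = √309200 ≈ 556.06, ∠ = arctan(556/8) ≈ 89.18°
pole (s+80): 80 + j556 → |·| = √(80²+556²) = √315536 ≈ 561.73, ∠ = arctan(556/80) ≈ 81.81°
pole (s+250): 250 + j556 → |·| = √(250²+556²) = √371636 ≈ 609.62, ∠ = arctan(556/250) ≈ 65.79°
∠H = 0.00° − 236.78° = -236.78° ≡ 123.22° (principal value)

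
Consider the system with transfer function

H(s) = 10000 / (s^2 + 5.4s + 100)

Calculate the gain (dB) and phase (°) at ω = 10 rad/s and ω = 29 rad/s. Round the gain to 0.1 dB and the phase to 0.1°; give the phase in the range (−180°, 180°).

ω = 10: 45.4 dB, -90.0°; ω = 29: 22.4 dB, -168.1°

At s = jω = j10:
quadratic: (j10)² + 5.4·j10 + 100 = 0 + j54 → |·| ≈ 54, ∠ ≈ 90.00°
|H| = 10000 / 54 ≈ 185.19
Gain = 20 log₁₀(185.19) ≈ 45.35 dB
∠H = 0.00° − 90.00° = -90.00°

At s = jω = j29:
quadratic: (j29)² + 5.4·j29 + 100 = -741 + j156.6 → |·| ≈ 757.37, ∠ ≈ 168.07°
|H| = 10000 / 757.37 ≈ 13.204
Gain = 20 log₁₀(13.204) ≈ 22.41 dB
∠H = 0.00° − 168.07° = -168.07°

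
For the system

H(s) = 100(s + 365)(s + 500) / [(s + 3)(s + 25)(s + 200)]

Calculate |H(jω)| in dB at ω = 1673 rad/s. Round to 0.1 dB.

-24.0 dB

At s = jω = j1673:
zero (s+365): 365 + j1673 → |·| = √(365²+1673²) = √2932154 ≈ 1712.4, ∠ = arctan(1673/365) ≈ 77.69°
zero (s+500): 500 + j1673 → |·| = √(500²+1673²) = √3048929 ≈ 1746.1, ∠ = arctan(1673/500) ≈ 73.36°
pole (s+3): 3 + j1673 → |·| = √(3²+1673²) = √2798938 ≈ 1673, ∠ = arctan(1673/3) ≈ 89.90°
pole (s+25): 25 + j1673 → |·| = √(25²+1673²) = √2799554 ≈ 1673.2, ∠ = arctan(1673/25) ≈ 89.14°
pole (s+200): 200 + j1673 → |·| = √(200²+1673²) = √2838929 ≈ 1684.9, ∠ = arctan(1673/200) ≈ 83.18°
|H| = 100 · 2.99e+06 / 4.7165e+09 ≈ 0.063394
Gain = 20 log₁₀(0.063394) ≈ -23.96 dB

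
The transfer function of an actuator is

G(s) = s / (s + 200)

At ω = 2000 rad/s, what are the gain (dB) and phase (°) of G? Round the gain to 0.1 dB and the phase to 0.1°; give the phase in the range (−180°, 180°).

At s = jω = j2000:
zero at origin: s = j2000 → |·| = 2000, ∠ = 90.00°
pole (s+200): 200 + j2000 → |·| = √(200²+2000²) = √4040000 ≈ 2010, ∠ = arctan(2000/200) ≈ 84.29°
|G| = 1 · 2000 / 2010 ≈ 0.99502
Gain = 20 log₁₀(0.99502) ≈ -0.04 dB
∠G = 90.00° − 84.29° = 5.71°

-0.0 dB, 5.7°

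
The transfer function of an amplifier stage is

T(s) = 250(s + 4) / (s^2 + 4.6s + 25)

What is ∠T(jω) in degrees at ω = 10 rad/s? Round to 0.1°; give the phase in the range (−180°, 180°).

-80.3°

At s = jω = j10:
zero (s+4): 4 + j10 → |·| = √(4²+10²) = √116 ≈ 10.77, ∠ = arctan(10/4) ≈ 68.20°
quadratic: (j10)² + 4.6·j10 + 25 = -75 + j46 → |·| ≈ 87.983, ∠ ≈ 148.48°
∠T = 68.20° − 148.48° = -80.28°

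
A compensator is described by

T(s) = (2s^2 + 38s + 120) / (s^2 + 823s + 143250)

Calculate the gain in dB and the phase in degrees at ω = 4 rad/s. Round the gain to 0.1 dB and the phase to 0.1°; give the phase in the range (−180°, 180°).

Substitute s = j4:
Numerator: 2(j4)^2 + 38(j4) + 120 = 88 + j152
Denominator: (j4)^2 + 823(j4) + 143250 = 143234 + j3292
|N| = √(88² + 152²) ≈ 175.64, ∠N ≈ 59.93°
|D| = √(143234² + 3292²) ≈ 1.4327e+05, ∠D ≈ 1.32°
|T| = 175.64 / 1.4327e+05 ≈ 0.0012259
Gain = 20 log₁₀(0.0012259) ≈ -58.23 dB
∠T = 59.93° − 1.32° = 58.61°

-58.2 dB, 58.6°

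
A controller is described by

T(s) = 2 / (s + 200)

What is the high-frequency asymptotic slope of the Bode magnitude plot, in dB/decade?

-20 dB/decade

Each pole contributes −20 dB/decade at high frequency; each zero contributes +20 dB/decade.
Net: 0 zero(s) − 1 pole(s) → -20 dB/decade.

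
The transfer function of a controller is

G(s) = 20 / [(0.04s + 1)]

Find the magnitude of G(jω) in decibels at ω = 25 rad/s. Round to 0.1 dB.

At ω = 25 rad/s:
pole (1 + j25·0.04) = 1 + j1 → |·| ≈ 1.4142, ∠ ≈ 45.00°
|G| = 20 · 1 / (1.4142) ≈ 14.142
Gain = 20 log₁₀(14.142) ≈ 23.01 dB

23.0 dB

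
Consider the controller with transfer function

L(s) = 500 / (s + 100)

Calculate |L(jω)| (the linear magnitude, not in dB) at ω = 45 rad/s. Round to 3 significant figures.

Substitute s = j45:
Numerator: 500 = 500 + j0
Denominator: (j45) + 100 = 100 + j45
|N| = √(500² + 0²) ≈ 500, ∠N ≈ 0.00°
|D| = √(100² + 45²) ≈ 109.66, ∠D ≈ 24.23°
|L| = 500 / 109.66 ≈ 4.5595

4.56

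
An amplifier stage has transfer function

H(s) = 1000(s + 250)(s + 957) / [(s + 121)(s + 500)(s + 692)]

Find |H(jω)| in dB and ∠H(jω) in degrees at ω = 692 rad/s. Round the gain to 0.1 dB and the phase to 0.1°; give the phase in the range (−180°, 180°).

3.4 dB, -73.2°

At s = jω = j692:
zero (s+250): 250 + j692 → |·| = √(250²+692²) = √541364 ≈ 735.77, ∠ = arctan(692/250) ≈ 70.14°
zero (s+957): 957 + j692 → |·| = √(957²+692²) = √1394713 ≈ 1181, ∠ = arctan(692/957) ≈ 35.87°
pole (s+121): 121 + j692 → |·| = √(121²+692²) = √493505 ≈ 702.5, ∠ = arctan(692/121) ≈ 80.08°
pole (s+500): 500 + j692 → |·| = √(500²+692²) = √728864 ≈ 853.74, ∠ = arctan(692/500) ≈ 54.15°
pole (s+692): 692 + j692 → |·| = √(692²+692²) = √957728 ≈ 978.64, ∠ = arctan(692/692) ≈ 45.00°
|H| = 1000 · 8.6894e+05 / 5.8694e+08 ≈ 1.4805
Gain = 20 log₁₀(1.4805) ≈ 3.41 dB
∠H = 106.01° − 179.23° = -73.22°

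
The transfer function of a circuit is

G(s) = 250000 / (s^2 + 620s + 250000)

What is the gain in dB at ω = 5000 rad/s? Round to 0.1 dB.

At s = jω = j5000:
quadratic: (j5000)² + 620·j5000 + 250000 = -24750000 + j3100000 → |·| ≈ 2.4943e+07, ∠ ≈ 172.86°
|G| = 250000 / 2.4943e+07 ≈ 0.010023
Gain = 20 log₁₀(0.010023) ≈ -39.98 dB

-40.0 dB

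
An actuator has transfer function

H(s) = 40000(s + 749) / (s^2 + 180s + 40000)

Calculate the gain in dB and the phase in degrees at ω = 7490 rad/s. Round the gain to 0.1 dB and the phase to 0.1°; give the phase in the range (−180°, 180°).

14.6 dB, -94.3°

At s = jω = j7490:
zero (s+749): 749 + j7490 → |·| = √(749²+7490²) = √56661101 ≈ 7527.4, ∠ = arctan(7490/749) ≈ 84.29°
quadratic: (j7490)² + 180·j7490 + 40000 = -56060100 + j1348200 → |·| ≈ 5.6076e+07, ∠ ≈ 178.62°
|H| = 40000 · 7527.4 / 5.6076e+07 ≈ 5.3694
Gain = 20 log₁₀(5.3694) ≈ 14.60 dB
∠H = 84.29° − 178.62° = -94.33°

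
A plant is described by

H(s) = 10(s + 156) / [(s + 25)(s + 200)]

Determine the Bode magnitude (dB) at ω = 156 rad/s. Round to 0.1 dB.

At s = jω = j156:
zero (s+156): 156 + j156 → |·| = √(156²+156²) = √48672 ≈ 220.62, ∠ = arctan(156/156) ≈ 45.00°
pole (s+25): 25 + j156 → |·| = √(25²+156²) = √24961 ≈ 157.99, ∠ = arctan(156/25) ≈ 80.90°
pole (s+200): 200 + j156 → |·| = √(200²+156²) = √64336 ≈ 253.65, ∠ = arctan(156/200) ≈ 37.95°
|H| = 10 · 220.62 / 40074 ≈ 0.055053
Gain = 20 log₁₀(0.055053) ≈ -25.18 dB

-25.2 dB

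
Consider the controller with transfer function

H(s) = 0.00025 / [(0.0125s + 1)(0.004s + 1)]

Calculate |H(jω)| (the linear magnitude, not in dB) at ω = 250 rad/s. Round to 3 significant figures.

5.39e-05

At ω = 250 rad/s:
pole (1 + j250·0.0125) = 1 + j3.125 → |·| ≈ 3.2811, ∠ ≈ 72.26°
pole (1 + j250·0.004) = 1 + j1 → |·| ≈ 1.4142, ∠ ≈ 45.00°
|H| = 0.00025 · 1 / (3.2811 · 1.4142) ≈ 5.3878e-05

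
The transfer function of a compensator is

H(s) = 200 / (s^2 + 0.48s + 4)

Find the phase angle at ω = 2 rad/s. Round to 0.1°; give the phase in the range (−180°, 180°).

At s = jω = j2:
quadratic: (j2)² + 0.48·j2 + 4 = 0 + j0.96 → |·| ≈ 0.96, ∠ ≈ 90.00°
∠H = 0.00° − 90.00° = -90.00°

-90.0°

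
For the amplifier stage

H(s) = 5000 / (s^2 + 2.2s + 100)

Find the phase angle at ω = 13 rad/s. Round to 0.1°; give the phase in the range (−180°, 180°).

-157.5°

At s = jω = j13:
quadratic: (j13)² + 2.2·j13 + 100 = -69 + j28.6 → |·| ≈ 74.692, ∠ ≈ 157.49°
∠H = 0.00° − 157.49° = -157.49°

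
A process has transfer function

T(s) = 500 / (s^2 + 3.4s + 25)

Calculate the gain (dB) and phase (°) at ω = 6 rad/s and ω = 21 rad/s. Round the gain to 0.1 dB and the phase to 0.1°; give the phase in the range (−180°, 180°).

ω = 6: 26.7 dB, -118.3°; ω = 21: 1.5 dB, -170.3°

At s = jω = j6:
quadratic: (j6)² + 3.4·j6 + 25 = -11 + j20.4 → |·| ≈ 23.177, ∠ ≈ 118.33°
|T| = 500 / 23.177 ≈ 21.573
Gain = 20 log₁₀(21.573) ≈ 26.68 dB
∠T = 0.00° − 118.33° = -118.33°

At s = jω = j21:
quadratic: (j21)² + 3.4·j21 + 25 = -416 + j71.4 → |·| ≈ 422.08, ∠ ≈ 170.26°
|T| = 500 / 422.08 ≈ 1.1846
Gain = 20 log₁₀(1.1846) ≈ 1.47 dB
∠T = 0.00° − 170.26° = -170.26°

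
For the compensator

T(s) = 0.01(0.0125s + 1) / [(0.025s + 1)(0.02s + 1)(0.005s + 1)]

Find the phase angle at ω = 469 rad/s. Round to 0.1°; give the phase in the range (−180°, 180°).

At ω = 469 rad/s:
zero (1 + j469·0.0125) = 1 + j5.8625 → |·| ≈ 5.9472, ∠ ≈ 80.32°
pole (1 + j469·0.025) = 1 + j11.725 → |·| ≈ 11.768, ∠ ≈ 85.13°
pole (1 + j469·0.02) = 1 + j9.38 → |·| ≈ 9.4332, ∠ ≈ 83.91°
pole (1 + j469·0.005) = 1 + j2.345 → |·| ≈ 2.5493, ∠ ≈ 66.90°
∠T = (80.32°) − (85.13° + 83.91° + 66.90°) = -155.62°

-155.6°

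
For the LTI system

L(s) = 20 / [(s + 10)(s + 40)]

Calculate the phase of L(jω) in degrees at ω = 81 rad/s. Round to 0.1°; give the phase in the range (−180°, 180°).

-146.7°

At s = jω = j81:
pole (s+10): 10 + j81 → |·| = √(10²+81²) = √6661 ≈ 81.615, ∠ = arctan(81/10) ≈ 82.96°
pole (s+40): 40 + j81 → |·| = √(40²+81²) = √8161 ≈ 90.338, ∠ = arctan(81/40) ≈ 63.72°
∠L = 0.00° − 146.68° = -146.68°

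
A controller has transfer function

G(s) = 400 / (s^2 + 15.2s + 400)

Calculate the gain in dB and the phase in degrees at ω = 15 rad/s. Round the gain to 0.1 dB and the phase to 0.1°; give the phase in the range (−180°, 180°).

At s = jω = j15:
quadratic: (j15)² + 15.2·j15 + 400 = 175 + j228 → |·| ≈ 287.42, ∠ ≈ 52.49°
|G| = 400 / 287.42 ≈ 1.3917
Gain = 20 log₁₀(1.3917) ≈ 2.87 dB
∠G = 0.00° − 52.49° = -52.49°

2.9 dB, -52.5°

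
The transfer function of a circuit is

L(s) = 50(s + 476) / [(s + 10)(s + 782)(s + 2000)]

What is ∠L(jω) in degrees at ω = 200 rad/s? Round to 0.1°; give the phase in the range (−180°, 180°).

-84.4°

At s = jω = j200:
zero (s+476): 476 + j200 → |·| = √(476²+200²) = √266576 ≈ 516.31, ∠ = arctan(200/476) ≈ 22.79°
pole (s+10): 10 + j200 → |·| = √(10²+200²) = √40100 ≈ 200.25, ∠ = arctan(200/10) ≈ 87.14°
pole (s+782): 782 + j200 → |·| = √(782²+200²) = √651524 ≈ 807.17, ∠ = arctan(200/782) ≈ 14.35°
pole (s+2000): 2000 + j200 → |·| = √(2000²+200²) = √4040000 ≈ 2010, ∠ = arctan(200/2000) ≈ 5.71°
∠L = 22.79° − 107.20° = -84.41°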